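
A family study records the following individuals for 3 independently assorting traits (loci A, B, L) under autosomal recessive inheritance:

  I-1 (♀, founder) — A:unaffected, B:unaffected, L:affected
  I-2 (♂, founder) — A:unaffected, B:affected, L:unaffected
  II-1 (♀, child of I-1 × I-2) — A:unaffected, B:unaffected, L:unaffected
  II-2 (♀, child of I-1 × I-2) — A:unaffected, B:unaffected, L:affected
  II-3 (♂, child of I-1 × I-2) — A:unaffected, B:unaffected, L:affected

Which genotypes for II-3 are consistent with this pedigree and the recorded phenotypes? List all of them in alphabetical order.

II-3 ∈ {AA Bb ll, Aa Bb ll}

A/I-1 un ·: AA|Aa
A/I-2 un ·: AA|Aa
A/II-1 un I-1×I-2: AA|Aa
A/II-2 un I-1×I-2: AA|Aa
A/II-3 un I-1×I-2: AA|Aa
⇒ A over [I-1,I-2,II-1,II-2,II-3]: 25 consistent
B/I-1 un ·: BB|Bb
B/I-2 aff ·: bb
B/II-1 un I-1×I-2: Bb
B/II-2 un I-1×I-2: Bb
B/II-3 un I-1×I-2: Bb
⇒ B over [I-1,I-2,II-1,II-2,II-3]: 2 consistent
L/I-1 aff ·: ll
L/I-2 un ·: Ll
L/II-1 un I-1×I-2: Ll
L/II-2 aff I-1×I-2: ll
L/II-3 aff I-1×I-2: ll
⇒ L over [I-1,I-2,II-1,II-2,II-3]: 1 consistent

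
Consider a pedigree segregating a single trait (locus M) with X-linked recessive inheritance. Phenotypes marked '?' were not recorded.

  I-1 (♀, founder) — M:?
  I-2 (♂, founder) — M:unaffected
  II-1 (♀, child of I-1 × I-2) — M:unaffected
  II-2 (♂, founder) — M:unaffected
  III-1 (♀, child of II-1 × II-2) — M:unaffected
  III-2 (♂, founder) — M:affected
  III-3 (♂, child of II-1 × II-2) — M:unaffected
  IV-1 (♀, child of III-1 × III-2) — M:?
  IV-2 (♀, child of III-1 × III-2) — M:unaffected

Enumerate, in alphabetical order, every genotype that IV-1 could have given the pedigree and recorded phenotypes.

M/I-1 ? ·: X^MX^M|X^MX^m|X^mX^m
M/I-2 un ·: X^MY
M/II-1 un I-1×I-2: X^MX^M|X^MX^m
M/II-2 un ·: X^MY
M/III-1 un II-1×II-2: X^MX^M|X^MX^m
M/III-2 aff ·: X^mY
M/III-3 un II-1×II-2: X^MY
M/IV-1 ? III-1×III-2: X^MX^m|X^mX^m
M/IV-2 un III-1×III-2: X^MX^m
⇒ M over [I-1,I-2,II-1,II-2,III-1,III-2,III-3,IV-1,IV-2]: 8 consistent

IV-1 ∈ {X^MX^m, X^mX^m}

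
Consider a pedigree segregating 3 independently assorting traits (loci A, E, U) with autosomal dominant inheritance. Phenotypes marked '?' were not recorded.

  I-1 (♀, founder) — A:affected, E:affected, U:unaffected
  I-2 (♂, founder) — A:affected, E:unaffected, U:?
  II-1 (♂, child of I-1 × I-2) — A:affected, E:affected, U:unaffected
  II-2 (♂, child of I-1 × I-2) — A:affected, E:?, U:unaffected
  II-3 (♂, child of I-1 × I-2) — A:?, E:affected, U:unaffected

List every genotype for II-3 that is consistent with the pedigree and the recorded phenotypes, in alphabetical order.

II-3 ∈ {AA Ee uu, Aa Ee uu, aa Ee uu}

A/I-1 aff ·: Aa|AA
A/I-2 aff ·: Aa|AA
A/II-1 aff I-1×I-2: Aa|AA
A/II-2 aff I-1×I-2: Aa|AA
A/II-3 ? I-1×I-2: aa|Aa|AA
⇒ A over [I-1,I-2,II-1,II-2,II-3]: 29 consistent
E/I-1 aff ·: Ee|EE
E/I-2 un ·: ee
E/II-1 aff I-1×I-2: Ee
E/II-2 ? I-1×I-2: ee|Ee
E/II-3 aff I-1×I-2: Ee
⇒ E over [I-1,I-2,II-1,II-2,II-3]: 3 consistent
U/I-1 un ·: uu
U/I-2 ? ·: uu|Uu
U/II-1 un I-1×I-2: uu
U/II-2 un I-1×I-2: uu
U/II-3 un I-1×I-2: uu
⇒ U over [I-1,I-2,II-1,II-2,II-3]: 2 consistent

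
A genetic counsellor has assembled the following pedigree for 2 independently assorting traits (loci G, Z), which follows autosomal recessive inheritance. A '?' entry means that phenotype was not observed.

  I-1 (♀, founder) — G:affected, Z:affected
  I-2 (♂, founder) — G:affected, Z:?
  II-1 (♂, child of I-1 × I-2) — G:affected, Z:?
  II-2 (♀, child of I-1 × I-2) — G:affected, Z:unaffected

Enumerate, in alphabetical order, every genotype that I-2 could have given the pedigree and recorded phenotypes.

I-2 ∈ {gg ZZ, gg Zz}

G/I-1 aff ·: gg
G/I-2 aff ·: gg
G/II-1 aff I-1×I-2: gg
G/II-2 aff I-1×I-2: gg
⇒ G over [I-1,I-2,II-1,II-2]: 1 consistent
Z/I-1 aff ·: zz
Z/I-2 ? ·: ZZ|Zz
Z/II-1 ? I-1×I-2: Zz|zz
Z/II-2 un I-1×I-2: Zz
⇒ Z over [I-1,I-2,II-1,II-2]: 3 consistent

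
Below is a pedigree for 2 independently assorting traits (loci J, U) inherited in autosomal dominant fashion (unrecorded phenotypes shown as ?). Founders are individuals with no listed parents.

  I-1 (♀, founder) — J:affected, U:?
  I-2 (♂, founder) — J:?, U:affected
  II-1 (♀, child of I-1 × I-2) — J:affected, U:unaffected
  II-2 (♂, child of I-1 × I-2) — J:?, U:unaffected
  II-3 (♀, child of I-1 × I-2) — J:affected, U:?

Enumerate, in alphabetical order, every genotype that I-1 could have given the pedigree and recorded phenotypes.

J/I-1 aff ·: Jj|JJ
J/I-2 ? ·: jj|Jj|JJ
J/II-1 aff I-1×I-2: Jj|JJ
J/II-2 ? I-1×I-2: jj|Jj|JJ
J/II-3 aff I-1×I-2: Jj|JJ
⇒ J over [I-1,I-2,II-1,II-2,II-3]: 32 consistent
U/I-1 ? ·: uu|Uu
U/I-2 aff ·: Uu
U/II-1 un I-1×I-2: uu
U/II-2 un I-1×I-2: uu
U/II-3 ? I-1×I-2: uu|Uu|UU
⇒ U over [I-1,I-2,II-1,II-2,II-3]: 5 consistent

I-1 ∈ {JJ Uu, JJ uu, Jj Uu, Jj uu}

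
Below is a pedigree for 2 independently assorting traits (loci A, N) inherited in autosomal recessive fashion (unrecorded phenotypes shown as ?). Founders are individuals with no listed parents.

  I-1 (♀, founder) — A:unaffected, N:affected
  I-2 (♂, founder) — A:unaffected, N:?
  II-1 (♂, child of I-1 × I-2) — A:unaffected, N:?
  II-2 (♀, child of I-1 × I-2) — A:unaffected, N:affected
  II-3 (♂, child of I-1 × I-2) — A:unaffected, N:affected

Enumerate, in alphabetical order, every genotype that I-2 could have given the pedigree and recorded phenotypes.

A/I-1 un ·: AA|Aa
A/I-2 un ·: AA|Aa
A/II-1 un I-1×I-2: AA|Aa
A/II-2 un I-1×I-2: AA|Aa
A/II-3 un I-1×I-2: AA|Aa
⇒ A over [I-1,I-2,II-1,II-2,II-3]: 25 consistent
N/I-1 aff ·: nn
N/I-2 ? ·: Nn|nn
N/II-1 ? I-1×I-2: Nn|nn
N/II-2 aff I-1×I-2: nn
N/II-3 aff I-1×I-2: nn
⇒ N over [I-1,I-2,II-1,II-2,II-3]: 3 consistent

I-2 ∈ {AA Nn, AA nn, Aa Nn, Aa nn}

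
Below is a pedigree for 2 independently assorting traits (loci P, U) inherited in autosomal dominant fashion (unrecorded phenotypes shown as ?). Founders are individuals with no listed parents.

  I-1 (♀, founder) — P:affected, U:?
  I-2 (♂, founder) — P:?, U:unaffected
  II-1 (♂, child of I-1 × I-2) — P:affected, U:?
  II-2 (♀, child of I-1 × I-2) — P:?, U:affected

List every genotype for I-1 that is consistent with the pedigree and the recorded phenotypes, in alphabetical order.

I-1 ∈ {PP UU, PP Uu, Pp UU, Pp Uu}

P/I-1 aff ·: Pp|PP
P/I-2 ? ·: pp|Pp|PP
P/II-1 aff I-1×I-2: Pp|PP
P/II-2 ? I-1×I-2: pp|Pp|PP
⇒ P over [I-1,I-2,II-1,II-2]: 18 consistent
U/I-1 ? ·: Uu|UU
U/I-2 un ·: uu
U/II-1 ? I-1×I-2: uu|Uu
U/II-2 aff I-1×I-2: Uu
⇒ U over [I-1,I-2,II-1,II-2]: 3 consistent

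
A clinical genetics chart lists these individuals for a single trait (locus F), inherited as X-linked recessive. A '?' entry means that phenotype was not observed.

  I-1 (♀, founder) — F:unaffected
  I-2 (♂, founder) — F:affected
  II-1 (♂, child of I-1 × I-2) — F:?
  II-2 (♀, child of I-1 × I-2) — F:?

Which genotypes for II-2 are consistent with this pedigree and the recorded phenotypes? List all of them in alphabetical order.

II-2 ∈ {X^FX^f, X^fX^f}

F/I-1 un ·: X^FX^F|X^FX^f
F/I-2 aff ·: X^fY
F/II-1 ? I-1×I-2: X^FY|X^fY
F/II-2 ? I-1×I-2: X^FX^f|X^fX^f
⇒ F over [I-1,I-2,II-1,II-2]: 5 consistent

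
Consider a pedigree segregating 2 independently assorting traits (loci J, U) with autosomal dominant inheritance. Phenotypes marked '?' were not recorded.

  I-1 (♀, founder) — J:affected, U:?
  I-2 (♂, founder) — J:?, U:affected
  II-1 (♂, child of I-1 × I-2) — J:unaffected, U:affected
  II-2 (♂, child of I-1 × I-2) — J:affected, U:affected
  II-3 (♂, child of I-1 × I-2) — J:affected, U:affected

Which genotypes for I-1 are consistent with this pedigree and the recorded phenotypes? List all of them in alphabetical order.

I-1 ∈ {Jj UU, Jj Uu, Jj uu}

J/I-1 aff ·: Jj
J/I-2 ? ·: jj|Jj
J/II-1 un I-1×I-2: jj
J/II-2 aff I-1×I-2: Jj|JJ
J/II-3 aff I-1×I-2: Jj|JJ
⇒ J over [I-1,I-2,II-1,II-2,II-3]: 5 consistent
U/I-1 ? ·: uu|Uu|UU
U/I-2 aff ·: Uu|UU
U/II-1 aff I-1×I-2: Uu|UU
U/II-2 aff I-1×I-2: Uu|UU
U/II-3 aff I-1×I-2: Uu|UU
⇒ U over [I-1,I-2,II-1,II-2,II-3]: 27 consistent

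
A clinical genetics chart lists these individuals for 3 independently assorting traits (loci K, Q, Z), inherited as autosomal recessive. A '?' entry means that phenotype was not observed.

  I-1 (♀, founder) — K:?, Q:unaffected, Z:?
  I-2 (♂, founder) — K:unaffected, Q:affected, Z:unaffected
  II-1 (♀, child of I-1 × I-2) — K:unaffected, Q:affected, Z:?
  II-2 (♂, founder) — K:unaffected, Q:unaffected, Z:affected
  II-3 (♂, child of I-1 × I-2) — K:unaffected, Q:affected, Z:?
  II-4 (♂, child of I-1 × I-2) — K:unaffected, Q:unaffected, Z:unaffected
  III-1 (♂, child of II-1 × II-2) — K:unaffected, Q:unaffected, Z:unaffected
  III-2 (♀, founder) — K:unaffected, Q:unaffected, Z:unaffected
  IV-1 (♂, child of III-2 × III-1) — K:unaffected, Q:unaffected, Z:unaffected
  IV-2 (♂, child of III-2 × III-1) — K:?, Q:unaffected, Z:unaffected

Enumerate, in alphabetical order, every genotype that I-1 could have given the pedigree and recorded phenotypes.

I-1 ∈ {KK Qq ZZ, KK Qq Zz, KK Qq zz, Kk Qq ZZ, Kk Qq Zz, Kk Qq zz, kk Qq ZZ, kk Qq Zz, kk Qq zz}

K/I-1 ? ·: KK|Kk|kk
K/I-2 un ·: KK|Kk
K/II-1 un I-1×I-2: KK|Kk
K/II-2 un ·: KK|Kk
K/II-3 un I-1×I-2: KK|Kk
K/II-4 un I-1×I-2: KK|Kk
K/III-1 un II-1×II-2: KK|Kk
K/III-2 un ·: KK|Kk
K/IV-1 un III-2×III-1: KK|Kk
K/IV-2 ? III-2×III-1: KK|Kk|kk
⇒ K over [I-1,I-2,II-1,II-2,II-3,II-4,III-1,III-2,IV-1,IV-2]: 680 consistent
Q/I-1 un ·: Qq
Q/I-2 aff ·: qq
Q/II-1 aff I-1×I-2: qq
Q/II-2 un ·: QQ|Qq
Q/II-3 aff I-1×I-2: qq
Q/II-4 un I-1×I-2: Qq
Q/III-1 un II-1×II-2: Qq
Q/III-2 un ·: QQ|Qq
Q/IV-1 un III-2×III-1: QQ|Qq
Q/IV-2 un III-2×III-1: QQ|Qq
⇒ Q over [I-1,I-2,II-1,II-2,II-3,II-4,III-1,III-2,IV-1,IV-2]: 16 consistent
Z/I-1 ? ·: ZZ|Zz|zz
Z/I-2 un ·: ZZ|Zz
Z/II-1 ? I-1×I-2: ZZ|Zz
Z/II-2 aff ·: zz
Z/II-3 ? I-1×I-2: ZZ|Zz|zz
Z/II-4 un I-1×I-2: ZZ|Zz
Z/III-1 un II-1×II-2: Zz
Z/III-2 un ·: ZZ|Zz
Z/IV-1 un III-2×III-1: ZZ|Zz
Z/IV-2 un III-2×III-1: ZZ|Zz
⇒ Z over [I-1,I-2,II-1,II-2,II-3,II-4,III-1,III-2,IV-1,IV-2]: 256 consistent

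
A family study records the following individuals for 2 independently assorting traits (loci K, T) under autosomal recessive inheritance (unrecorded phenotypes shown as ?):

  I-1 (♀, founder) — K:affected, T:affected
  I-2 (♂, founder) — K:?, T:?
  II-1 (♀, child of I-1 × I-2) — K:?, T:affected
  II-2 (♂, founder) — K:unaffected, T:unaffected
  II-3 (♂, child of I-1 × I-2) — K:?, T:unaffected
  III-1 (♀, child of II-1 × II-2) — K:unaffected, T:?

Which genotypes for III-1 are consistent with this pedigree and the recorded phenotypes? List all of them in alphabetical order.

K/I-1 aff ·: kk
K/I-2 ? ·: KK|Kk|kk
K/II-1 ? I-1×I-2: Kk|kk
K/II-2 un ·: KK|Kk
K/II-3 ? I-1×I-2: Kk|kk
K/III-1 un II-1×II-2: KK|Kk
⇒ K over [I-1,I-2,II-1,II-2,II-3,III-1]: 18 consistent
T/I-1 aff ·: tt
T/I-2 ? ·: Tt
T/II-1 aff I-1×I-2: tt
T/II-2 un ·: TT|Tt
T/II-3 un I-1×I-2: Tt
T/III-1 ? II-1×II-2: Tt|tt
⇒ T over [I-1,I-2,II-1,II-2,II-3,III-1]: 3 consistent

III-1 ∈ {KK Tt, KK tt, Kk Tt, Kk tt}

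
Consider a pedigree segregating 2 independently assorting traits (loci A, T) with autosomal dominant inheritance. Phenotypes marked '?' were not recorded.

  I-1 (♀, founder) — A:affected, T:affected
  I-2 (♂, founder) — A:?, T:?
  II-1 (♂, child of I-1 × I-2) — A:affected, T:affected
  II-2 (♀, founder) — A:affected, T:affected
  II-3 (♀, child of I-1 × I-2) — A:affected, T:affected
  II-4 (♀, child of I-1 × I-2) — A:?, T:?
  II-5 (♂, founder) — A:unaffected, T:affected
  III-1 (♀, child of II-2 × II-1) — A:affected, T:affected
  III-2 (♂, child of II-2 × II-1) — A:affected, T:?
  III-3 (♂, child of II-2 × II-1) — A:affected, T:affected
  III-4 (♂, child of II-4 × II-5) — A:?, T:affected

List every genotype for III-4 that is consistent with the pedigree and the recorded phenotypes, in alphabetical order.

III-4 ∈ {Aa TT, Aa Tt, aa TT, aa Tt}

A/I-1 aff ·: Aa|AA
A/I-2 ? ·: aa|Aa|AA
A/II-1 aff I-1×I-2: Aa|AA
A/II-2 aff ·: Aa|AA
A/II-3 aff I-1×I-2: Aa|AA
A/II-4 ? I-1×I-2: aa|Aa|AA
A/II-5 un ·: aa
A/III-1 aff II-2×II-1: Aa|AA
A/III-2 aff II-2×II-1: Aa|AA
A/III-3 aff II-2×II-1: Aa|AA
A/III-4 ? II-4×II-5: aa|Aa
⇒ A over [I-1,I-2,II-1,II-2,II-3,II-4,II-5,III-1,III-2,III-3,III-4]: 589 consistent
T/I-1 aff ·: Tt|TT
T/I-2 ? ·: tt|Tt|TT
T/II-1 aff I-1×I-2: Tt|TT
T/II-2 aff ·: Tt|TT
T/II-3 aff I-1×I-2: Tt|TT
T/II-4 ? I-1×I-2: tt|Tt|TT
T/II-5 aff ·: Tt|TT
T/III-1 aff II-2×II-1: Tt|TT
T/III-2 ? II-2×II-1: tt|Tt|TT
T/III-3 aff II-2×II-1: Tt|TT
T/III-4 aff II-4×II-5: Tt|TT
⇒ T over [I-1,I-2,II-1,II-2,II-3,II-4,II-5,III-1,III-2,III-3,III-4]: 1561 consistent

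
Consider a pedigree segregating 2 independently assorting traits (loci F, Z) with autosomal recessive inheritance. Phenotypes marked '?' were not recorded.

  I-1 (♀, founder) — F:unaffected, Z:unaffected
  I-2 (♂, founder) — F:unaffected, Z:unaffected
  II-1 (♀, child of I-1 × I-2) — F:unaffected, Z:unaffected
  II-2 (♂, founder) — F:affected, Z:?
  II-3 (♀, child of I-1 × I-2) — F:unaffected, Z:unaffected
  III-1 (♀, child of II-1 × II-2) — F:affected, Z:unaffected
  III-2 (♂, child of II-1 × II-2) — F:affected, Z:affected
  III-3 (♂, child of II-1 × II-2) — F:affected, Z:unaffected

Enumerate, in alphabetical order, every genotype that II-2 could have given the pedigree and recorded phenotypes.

F/I-1 un ·: FF|Ff
F/I-2 un ·: FF|Ff
F/II-1 un I-1×I-2: Ff
F/II-2 aff ·: ff
F/II-3 un I-1×I-2: FF|Ff
F/III-1 aff II-1×II-2: ff
F/III-2 aff II-1×II-2: ff
F/III-3 aff II-1×II-2: ff
⇒ F over [I-1,I-2,II-1,II-2,II-3,III-1,III-2,III-3]: 6 consistent
Z/I-1 un ·: ZZ|Zz
Z/I-2 un ·: ZZ|Zz
Z/II-1 un I-1×I-2: Zz
Z/II-2 ? ·: Zz|zz
Z/II-3 un I-1×I-2: ZZ|Zz
Z/III-1 un II-1×II-2: ZZ|Zz
Z/III-2 aff II-1×II-2: zz
Z/III-3 un II-1×II-2: ZZ|Zz
⇒ Z over [I-1,I-2,II-1,II-2,II-3,III-1,III-2,III-3]: 30 consistent

II-2 ∈ {ff Zz, ff zz}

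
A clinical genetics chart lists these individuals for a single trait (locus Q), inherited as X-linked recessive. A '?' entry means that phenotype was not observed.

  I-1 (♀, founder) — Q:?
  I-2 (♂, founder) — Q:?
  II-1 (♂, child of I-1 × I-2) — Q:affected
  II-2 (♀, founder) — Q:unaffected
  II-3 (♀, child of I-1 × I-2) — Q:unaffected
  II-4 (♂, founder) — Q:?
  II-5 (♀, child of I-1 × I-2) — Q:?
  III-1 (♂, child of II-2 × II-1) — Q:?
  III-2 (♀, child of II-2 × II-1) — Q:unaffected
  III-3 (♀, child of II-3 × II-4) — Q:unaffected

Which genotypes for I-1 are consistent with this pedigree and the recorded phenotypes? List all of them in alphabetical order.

Q/I-1 ? ·: X^QX^q|X^qX^q
Q/I-2 ? ·: X^QY|X^qY
Q/II-1 aff I-1×I-2: X^qY
Q/II-2 un ·: X^QX^Q|X^QX^q
Q/II-3 un I-1×I-2: X^QX^Q|X^QX^q
Q/II-4 ? ·: X^QY|X^qY
Q/II-5 ? I-1×I-2: X^QX^Q|X^QX^q|X^qX^q
Q/III-1 ? II-2×II-1: X^QY|X^qY
Q/III-2 un II-2×II-1: X^QX^q
Q/III-3 un II-3×II-4: X^QX^Q|X^QX^q
⇒ Q over [I-1,I-2,II-1,II-2,II-3,II-4,II-5,III-1,III-2,III-3]: 57 consistent

I-1 ∈ {X^QX^q, X^qX^q}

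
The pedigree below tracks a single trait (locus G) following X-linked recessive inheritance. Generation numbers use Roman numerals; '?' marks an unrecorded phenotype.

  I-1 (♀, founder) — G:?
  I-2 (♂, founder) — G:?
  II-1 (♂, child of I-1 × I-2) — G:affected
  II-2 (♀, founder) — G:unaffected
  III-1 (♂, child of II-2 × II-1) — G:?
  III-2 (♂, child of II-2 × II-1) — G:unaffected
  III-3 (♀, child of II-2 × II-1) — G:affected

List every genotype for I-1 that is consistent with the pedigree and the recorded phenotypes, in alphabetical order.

G/I-1 ? ·: X^GX^g|X^gX^g
G/I-2 ? ·: X^GY|X^gY
G/II-1 aff I-1×I-2: X^gY
G/II-2 un ·: X^GX^g
G/III-1 ? II-2×II-1: X^GY|X^gY
G/III-2 un II-2×II-1: X^GY
G/III-3 aff II-2×II-1: X^gX^g
⇒ G over [I-1,I-2,II-1,II-2,III-1,III-2,III-3]: 8 consistent

I-1 ∈ {X^GX^g, X^gX^g}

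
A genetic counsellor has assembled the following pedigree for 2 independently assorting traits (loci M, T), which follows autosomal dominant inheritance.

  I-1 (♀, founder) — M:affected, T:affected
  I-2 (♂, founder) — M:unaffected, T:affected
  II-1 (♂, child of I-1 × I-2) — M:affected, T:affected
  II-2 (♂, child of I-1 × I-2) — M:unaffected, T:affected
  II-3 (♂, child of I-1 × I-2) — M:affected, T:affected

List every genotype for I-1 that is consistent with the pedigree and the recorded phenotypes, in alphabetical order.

I-1 ∈ {Mm TT, Mm Tt}

M/I-1 aff ·: Mm
M/I-2 un ·: mm
M/II-1 aff I-1×I-2: Mm
M/II-2 un I-1×I-2: mm
M/II-3 aff I-1×I-2: Mm
⇒ M over [I-1,I-2,II-1,II-2,II-3]: 1 consistent
T/I-1 aff ·: Tt|TT
T/I-2 aff ·: Tt|TT
T/II-1 aff I-1×I-2: Tt|TT
T/II-2 aff I-1×I-2: Tt|TT
T/II-3 aff I-1×I-2: Tt|TT
⇒ T over [I-1,I-2,II-1,II-2,II-3]: 25 consistent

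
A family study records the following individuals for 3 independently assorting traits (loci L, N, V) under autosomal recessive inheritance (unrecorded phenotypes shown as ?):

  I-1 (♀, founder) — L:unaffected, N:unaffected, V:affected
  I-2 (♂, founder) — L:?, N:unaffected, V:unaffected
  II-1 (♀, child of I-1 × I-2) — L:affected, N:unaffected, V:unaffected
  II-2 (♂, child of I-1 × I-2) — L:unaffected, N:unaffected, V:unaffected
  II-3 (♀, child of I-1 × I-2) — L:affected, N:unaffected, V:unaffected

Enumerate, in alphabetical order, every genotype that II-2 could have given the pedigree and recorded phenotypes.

II-2 ∈ {LL NN Vv, LL Nn Vv, Ll NN Vv, Ll Nn Vv}

L/I-1 un ·: Ll
L/I-2 ? ·: Ll|ll
L/II-1 aff I-1×I-2: ll
L/II-2 un I-1×I-2: LL|Ll
L/II-3 aff I-1×I-2: ll
⇒ L over [I-1,I-2,II-1,II-2,II-3]: 3 consistent
N/I-1 un ·: NN|Nn
N/I-2 un ·: NN|Nn
N/II-1 un I-1×I-2: NN|Nn
N/II-2 un I-1×I-2: NN|Nn
N/II-3 un I-1×I-2: NN|Nn
⇒ N over [I-1,I-2,II-1,II-2,II-3]: 25 consistent
V/I-1 aff ·: vv
V/I-2 un ·: VV|Vv
V/II-1 un I-1×I-2: Vv
V/II-2 un I-1×I-2: Vv
V/II-3 un I-1×I-2: Vv
⇒ V over [I-1,I-2,II-1,II-2,II-3]: 2 consistent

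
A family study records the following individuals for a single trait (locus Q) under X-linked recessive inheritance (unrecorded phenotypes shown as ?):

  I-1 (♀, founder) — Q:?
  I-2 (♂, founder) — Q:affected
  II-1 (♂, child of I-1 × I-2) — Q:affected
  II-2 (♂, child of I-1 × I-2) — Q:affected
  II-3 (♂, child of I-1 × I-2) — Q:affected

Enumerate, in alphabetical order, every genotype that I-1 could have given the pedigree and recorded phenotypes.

Q/I-1 ? ·: X^QX^q|X^qX^q
Q/I-2 aff ·: X^qY
Q/II-1 aff I-1×I-2: X^qY
Q/II-2 aff I-1×I-2: X^qY
Q/II-3 aff I-1×I-2: X^qY
⇒ Q over [I-1,I-2,II-1,II-2,II-3]: 2 consistent

I-1 ∈ {X^QX^q, X^qX^q}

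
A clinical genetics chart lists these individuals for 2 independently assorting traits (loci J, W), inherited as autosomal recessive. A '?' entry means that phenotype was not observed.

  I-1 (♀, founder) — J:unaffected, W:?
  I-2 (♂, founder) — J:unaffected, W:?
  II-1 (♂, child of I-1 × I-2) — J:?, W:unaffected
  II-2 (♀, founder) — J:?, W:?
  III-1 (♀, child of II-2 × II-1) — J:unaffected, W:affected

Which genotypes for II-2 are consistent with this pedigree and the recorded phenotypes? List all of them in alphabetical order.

J/I-1 un ·: JJ|Jj
J/I-2 un ·: JJ|Jj
J/II-1 ? I-1×I-2: JJ|Jj|jj
J/II-2 ? ·: JJ|Jj|jj
J/III-1 un II-2×II-1: JJ|Jj
⇒ J over [I-1,I-2,II-1,II-2,III-1]: 33 consistent
W/I-1 ? ·: WW|Ww|ww
W/I-2 ? ·: WW|Ww|ww
W/II-1 un I-1×I-2: Ww
W/II-2 ? ·: Ww|ww
W/III-1 aff II-2×II-1: ww
⇒ W over [I-1,I-2,II-1,II-2,III-1]: 14 consistent

II-2 ∈ {JJ Ww, JJ ww, Jj Ww, Jj ww, jj Ww, jj ww}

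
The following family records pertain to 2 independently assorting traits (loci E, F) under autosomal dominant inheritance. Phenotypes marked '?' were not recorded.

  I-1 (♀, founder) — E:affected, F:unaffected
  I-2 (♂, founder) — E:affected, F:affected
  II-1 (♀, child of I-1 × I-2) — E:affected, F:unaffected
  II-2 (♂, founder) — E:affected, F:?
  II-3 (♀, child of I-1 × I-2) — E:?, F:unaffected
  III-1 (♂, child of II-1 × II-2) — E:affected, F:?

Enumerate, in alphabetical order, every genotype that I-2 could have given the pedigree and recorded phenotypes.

E/I-1 aff ·: Ee|EE
E/I-2 aff ·: Ee|EE
E/II-1 aff I-1×I-2: Ee|EE
E/II-2 aff ·: Ee|EE
E/II-3 ? I-1×I-2: ee|Ee|EE
E/III-1 aff II-1×II-2: Ee|EE
⇒ E over [I-1,I-2,II-1,II-2,II-3,III-1]: 52 consistent
F/I-1 un ·: ff
F/I-2 aff ·: Ff
F/II-1 un I-1×I-2: ff
F/II-2 ? ·: ff|Ff|FF
F/II-3 un I-1×I-2: ff
F/III-1 ? II-1×II-2: ff|Ff
⇒ F over [I-1,I-2,II-1,II-2,II-3,III-1]: 4 consistent

I-2 ∈ {EE Ff, Ee Ff}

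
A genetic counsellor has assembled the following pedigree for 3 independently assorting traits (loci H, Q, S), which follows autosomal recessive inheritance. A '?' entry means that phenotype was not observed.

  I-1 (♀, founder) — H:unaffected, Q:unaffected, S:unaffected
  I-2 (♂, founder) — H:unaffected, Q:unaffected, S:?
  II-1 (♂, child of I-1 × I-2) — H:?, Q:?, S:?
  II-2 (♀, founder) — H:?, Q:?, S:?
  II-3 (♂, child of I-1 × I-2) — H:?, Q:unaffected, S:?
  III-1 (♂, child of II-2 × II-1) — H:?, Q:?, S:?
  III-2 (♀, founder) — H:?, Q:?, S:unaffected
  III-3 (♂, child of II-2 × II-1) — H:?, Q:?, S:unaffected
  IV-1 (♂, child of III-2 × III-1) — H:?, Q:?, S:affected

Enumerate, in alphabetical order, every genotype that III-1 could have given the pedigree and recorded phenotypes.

III-1 ∈ {HH QQ Ss, HH QQ ss, HH Qq Ss, HH Qq ss, HH qq Ss, HH qq ss, Hh QQ Ss, Hh QQ ss, Hh Qq Ss, Hh Qq ss, Hh qq Ss, Hh qq ss, hh QQ Ss, hh QQ ss, hh Qq Ss, hh Qq ss, hh qq Ss, hh qq ss}

H/I-1 un ·: HH|Hh
H/I-2 un ·: HH|Hh
H/II-1 ? I-1×I-2: HH|Hh|hh
H/II-2 ? ·: HH|Hh|hh
H/II-3 ? I-1×I-2: HH|Hh|hh
H/III-1 ? II-2×II-1: HH|Hh|hh
H/III-2 ? ·: HH|Hh|hh
H/III-3 ? II-2×II-1: HH|Hh|hh
H/IV-1 ? III-2×III-1: HH|Hh|hh
⇒ H over [I-1,I-2,II-1,II-2,II-3,III-1,III-2,III-3,IV-1]: 986 consistent
Q/I-1 un ·: QQ|Qq
Q/I-2 un ·: QQ|Qq
Q/II-1 ? I-1×I-2: QQ|Qq|qq
Q/II-2 ? ·: QQ|Qq|qq
Q/II-3 un I-1×I-2: QQ|Qq
Q/III-1 ? II-2×II-1: QQ|Qq|qq
Q/III-2 ? ·: QQ|Qq|qq
Q/III-3 ? II-2×II-1: QQ|Qq|qq
Q/IV-1 ? III-2×III-1: QQ|Qq|qq
⇒ Q over [I-1,I-2,II-1,II-2,II-3,III-1,III-2,III-3,IV-1]: 831 consistent
S/I-1 un ·: SS|Ss
S/I-2 ? ·: SS|Ss|ss
S/II-1 ? I-1×I-2: SS|Ss|ss
S/II-2 ? ·: SS|Ss|ss
S/II-3 ? I-1×I-2: SS|Ss|ss
S/III-1 ? II-2×II-1: Ss|ss
S/III-2 un ·: Ss
S/III-3 un II-2×II-1: SS|Ss
S/IV-1 aff III-2×III-1: ss
⇒ S over [I-1,I-2,II-1,II-2,II-3,III-1,III-2,III-3,IV-1]: 119 consistent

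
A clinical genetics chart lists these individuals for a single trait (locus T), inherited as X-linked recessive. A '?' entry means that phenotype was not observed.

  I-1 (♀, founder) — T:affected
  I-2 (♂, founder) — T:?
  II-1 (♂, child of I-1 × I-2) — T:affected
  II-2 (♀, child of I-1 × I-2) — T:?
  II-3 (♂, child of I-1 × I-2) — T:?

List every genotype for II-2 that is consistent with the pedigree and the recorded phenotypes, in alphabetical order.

II-2 ∈ {X^TX^t, X^tX^t}

T/I-1 aff ·: X^tX^t
T/I-2 ? ·: X^TY|X^tY
T/II-1 aff I-1×I-2: X^tY
T/II-2 ? I-1×I-2: X^TX^t|X^tX^t
T/II-3 ? I-1×I-2: X^tY
⇒ T over [I-1,I-2,II-1,II-2,II-3]: 2 consistent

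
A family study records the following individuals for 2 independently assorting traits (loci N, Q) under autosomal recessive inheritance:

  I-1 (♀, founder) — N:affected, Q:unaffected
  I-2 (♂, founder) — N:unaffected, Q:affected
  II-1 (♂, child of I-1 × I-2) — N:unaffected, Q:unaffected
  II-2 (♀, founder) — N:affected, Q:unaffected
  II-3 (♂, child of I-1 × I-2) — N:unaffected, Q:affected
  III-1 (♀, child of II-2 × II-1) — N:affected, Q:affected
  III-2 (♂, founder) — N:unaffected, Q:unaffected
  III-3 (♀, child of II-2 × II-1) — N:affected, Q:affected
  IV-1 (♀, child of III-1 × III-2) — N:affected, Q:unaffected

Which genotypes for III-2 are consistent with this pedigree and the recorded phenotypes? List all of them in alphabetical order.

N/I-1 aff ·: nn
N/I-2 un ·: NN|Nn
N/II-1 un I-1×I-2: Nn
N/II-2 aff ·: nn
N/II-3 un I-1×I-2: Nn
N/III-1 aff II-2×II-1: nn
N/III-2 un ·: Nn
N/III-3 aff II-2×II-1: nn
N/IV-1 aff III-1×III-2: nn
⇒ N over [I-1,I-2,II-1,II-2,II-3,III-1,III-2,III-3,IV-1]: 2 consistent
Q/I-1 un ·: Qq
Q/I-2 aff ·: qq
Q/II-1 un I-1×I-2: Qq
Q/II-2 un ·: Qq
Q/II-3 aff I-1×I-2: qq
Q/III-1 aff II-2×II-1: qq
Q/III-2 un ·: QQ|Qq
Q/III-3 aff II-2×II-1: qq
Q/IV-1 un III-1×III-2: Qq
⇒ Q over [I-1,I-2,II-1,II-2,II-3,III-1,III-2,III-3,IV-1]: 2 consistent

III-2 ∈ {Nn QQ, Nn Qq}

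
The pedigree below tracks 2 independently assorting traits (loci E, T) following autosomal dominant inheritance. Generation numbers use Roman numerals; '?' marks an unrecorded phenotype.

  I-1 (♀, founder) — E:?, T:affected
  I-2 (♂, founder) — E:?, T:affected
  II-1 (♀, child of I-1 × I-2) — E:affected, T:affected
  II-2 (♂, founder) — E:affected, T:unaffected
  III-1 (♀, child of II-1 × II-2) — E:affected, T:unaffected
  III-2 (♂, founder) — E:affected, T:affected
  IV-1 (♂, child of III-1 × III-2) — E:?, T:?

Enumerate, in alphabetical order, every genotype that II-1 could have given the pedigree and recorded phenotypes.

II-1 ∈ {EE Tt, Ee Tt}

E/I-1 ? ·: ee|Ee|EE
E/I-2 ? ·: ee|Ee|EE
E/II-1 aff I-1×I-2: Ee|EE
E/II-2 aff ·: Ee|EE
E/III-1 aff II-1×II-2: Ee|EE
E/III-2 aff ·: Ee|EE
E/IV-1 ? III-1×III-2: ee|Ee|EE
⇒ E over [I-1,I-2,II-1,II-2,III-1,III-2,IV-1]: 156 consistent
T/I-1 aff ·: Tt|TT
T/I-2 aff ·: Tt|TT
T/II-1 aff I-1×I-2: Tt
T/II-2 un ·: tt
T/III-1 un II-1×II-2: tt
T/III-2 aff ·: Tt|TT
T/IV-1 ? III-1×III-2: tt|Tt
⇒ T over [I-1,I-2,II-1,II-2,III-1,III-2,IV-1]: 9 consistent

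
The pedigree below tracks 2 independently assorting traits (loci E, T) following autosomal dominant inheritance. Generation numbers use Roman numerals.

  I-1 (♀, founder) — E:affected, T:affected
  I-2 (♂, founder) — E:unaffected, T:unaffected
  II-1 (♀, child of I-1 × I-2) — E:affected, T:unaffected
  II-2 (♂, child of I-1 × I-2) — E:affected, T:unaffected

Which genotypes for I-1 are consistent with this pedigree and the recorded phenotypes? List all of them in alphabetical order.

I-1 ∈ {EE Tt, Ee Tt}

E/I-1 aff ·: Ee|EE
E/I-2 un ·: ee
E/II-1 aff I-1×I-2: Ee
E/II-2 aff I-1×I-2: Ee
⇒ E over [I-1,I-2,II-1,II-2]: 2 consistent
T/I-1 aff ·: Tt
T/I-2 un ·: tt
T/II-1 un I-1×I-2: tt
T/II-2 un I-1×I-2: tt
⇒ T over [I-1,I-2,II-1,II-2]: 1 consistent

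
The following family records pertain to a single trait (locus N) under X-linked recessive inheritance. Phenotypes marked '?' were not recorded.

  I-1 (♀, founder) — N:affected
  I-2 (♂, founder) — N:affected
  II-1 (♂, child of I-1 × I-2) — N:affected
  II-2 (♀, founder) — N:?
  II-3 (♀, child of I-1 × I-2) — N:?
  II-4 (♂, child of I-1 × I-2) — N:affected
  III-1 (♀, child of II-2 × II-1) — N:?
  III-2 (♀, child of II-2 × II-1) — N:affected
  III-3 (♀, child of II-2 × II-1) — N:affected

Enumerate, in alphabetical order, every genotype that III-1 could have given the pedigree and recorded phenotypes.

N/I-1 aff ·: X^nX^n
N/I-2 aff ·: X^nY
N/II-1 aff I-1×I-2: X^nY
N/II-2 ? ·: X^NX^n|X^nX^n
N/II-3 ? I-1×I-2: X^nX^n
N/II-4 aff I-1×I-2: X^nY
N/III-1 ? II-2×II-1: X^NX^n|X^nX^n
N/III-2 aff II-2×II-1: X^nX^n
N/III-3 aff II-2×II-1: X^nX^n
⇒ N over [I-1,I-2,II-1,II-2,II-3,II-4,III-1,III-2,III-3]: 3 consistent

III-1 ∈ {X^NX^n, X^nX^n}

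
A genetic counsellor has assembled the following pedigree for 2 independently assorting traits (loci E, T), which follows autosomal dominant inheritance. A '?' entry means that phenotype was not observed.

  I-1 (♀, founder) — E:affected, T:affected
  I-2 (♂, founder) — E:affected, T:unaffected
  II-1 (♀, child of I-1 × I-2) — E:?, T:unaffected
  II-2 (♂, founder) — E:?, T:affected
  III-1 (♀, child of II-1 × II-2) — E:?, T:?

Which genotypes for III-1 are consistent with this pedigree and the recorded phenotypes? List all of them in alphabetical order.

E/I-1 aff ·: Ee|EE
E/I-2 aff ·: Ee|EE
E/II-1 ? I-1×I-2: ee|Ee|EE
E/II-2 ? ·: ee|Ee|EE
E/III-1 ? II-1×II-2: ee|Ee|EE
⇒ E over [I-1,I-2,II-1,II-2,III-1]: 41 consistent
T/I-1 aff ·: Tt
T/I-2 un ·: tt
T/II-1 un I-1×I-2: tt
T/II-2 aff ·: Tt|TT
T/III-1 ? II-1×II-2: tt|Tt
⇒ T over [I-1,I-2,II-1,II-2,III-1]: 3 consistent

III-1 ∈ {EE Tt, EE tt, Ee Tt, Ee tt, ee Tt, ee tt}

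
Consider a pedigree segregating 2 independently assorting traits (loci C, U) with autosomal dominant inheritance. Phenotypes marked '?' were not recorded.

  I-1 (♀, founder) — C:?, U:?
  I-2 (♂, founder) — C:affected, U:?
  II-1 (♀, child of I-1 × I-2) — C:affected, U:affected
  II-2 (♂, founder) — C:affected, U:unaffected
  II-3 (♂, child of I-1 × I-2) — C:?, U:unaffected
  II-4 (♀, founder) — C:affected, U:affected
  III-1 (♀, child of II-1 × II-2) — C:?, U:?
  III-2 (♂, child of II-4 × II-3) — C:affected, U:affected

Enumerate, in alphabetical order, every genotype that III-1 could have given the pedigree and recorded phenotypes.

III-1 ∈ {CC Uu, CC uu, Cc Uu, Cc uu, cc Uu, cc uu}

C/I-1 ? ·: cc|Cc|CC
C/I-2 aff ·: Cc|CC
C/II-1 aff I-1×I-2: Cc|CC
C/II-2 aff ·: Cc|CC
C/II-3 ? I-1×I-2: cc|Cc|CC
C/II-4 aff ·: Cc|CC
C/III-1 ? II-1×II-2: cc|Cc|CC
C/III-2 aff II-4×II-3: Cc|CC
⇒ C over [I-1,I-2,II-1,II-2,II-3,II-4,III-1,III-2]: 243 consistent
U/I-1 ? ·: uu|Uu
U/I-2 ? ·: uu|Uu
U/II-1 aff I-1×I-2: Uu|UU
U/II-2 un ·: uu
U/II-3 un I-1×I-2: uu
U/II-4 aff ·: Uu|UU
U/III-1 ? II-1×II-2: uu|Uu
U/III-2 aff II-4×II-3: Uu
⇒ U over [I-1,I-2,II-1,II-2,II-3,II-4,III-1,III-2]: 14 consistent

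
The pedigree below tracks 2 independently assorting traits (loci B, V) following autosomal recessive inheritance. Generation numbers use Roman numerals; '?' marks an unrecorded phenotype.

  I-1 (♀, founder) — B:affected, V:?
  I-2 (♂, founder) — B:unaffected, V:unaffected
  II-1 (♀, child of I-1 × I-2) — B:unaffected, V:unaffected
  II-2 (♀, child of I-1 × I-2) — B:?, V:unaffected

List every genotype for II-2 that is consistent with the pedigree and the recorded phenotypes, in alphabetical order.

B/I-1 aff ·: bb
B/I-2 un ·: BB|Bb
B/II-1 un I-1×I-2: Bb
B/II-2 ? I-1×I-2: Bb|bb
⇒ B over [I-1,I-2,II-1,II-2]: 3 consistent
V/I-1 ? ·: VV|Vv|vv
V/I-2 un ·: VV|Vv
V/II-1 un I-1×I-2: VV|Vv
V/II-2 un I-1×I-2: VV|Vv
⇒ V over [I-1,I-2,II-1,II-2]: 15 consistent

II-2 ∈ {Bb VV, Bb Vv, bb VV, bb Vv}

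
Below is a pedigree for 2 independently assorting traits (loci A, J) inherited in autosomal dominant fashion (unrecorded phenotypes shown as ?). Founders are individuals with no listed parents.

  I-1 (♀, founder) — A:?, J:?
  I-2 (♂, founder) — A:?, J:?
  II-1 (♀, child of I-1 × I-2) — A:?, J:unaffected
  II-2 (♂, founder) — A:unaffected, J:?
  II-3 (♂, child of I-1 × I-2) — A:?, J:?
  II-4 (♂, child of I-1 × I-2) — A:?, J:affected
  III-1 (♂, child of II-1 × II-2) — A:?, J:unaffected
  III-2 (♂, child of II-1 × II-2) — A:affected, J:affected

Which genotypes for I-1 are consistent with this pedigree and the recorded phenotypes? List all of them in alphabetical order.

A/I-1 ? ·: aa|Aa|AA
A/I-2 ? ·: aa|Aa|AA
A/II-1 ? I-1×I-2: Aa|AA
A/II-2 un ·: aa
A/II-3 ? I-1×I-2: aa|Aa|AA
A/II-4 ? I-1×I-2: aa|Aa|AA
A/III-1 ? II-1×II-2: aa|Aa
A/III-2 aff II-1×II-2: Aa
⇒ A over [I-1,I-2,II-1,II-2,II-3,II-4,III-1,III-2]: 72 consistent
J/I-1 ? ·: jj|Jj
J/I-2 ? ·: jj|Jj
J/II-1 un I-1×I-2: jj
J/II-2 ? ·: Jj
J/II-3 ? I-1×I-2: jj|Jj|JJ
J/II-4 aff I-1×I-2: Jj|JJ
J/III-1 un II-1×II-2: jj
J/III-2 aff II-1×II-2: Jj
⇒ J over [I-1,I-2,II-1,II-2,II-3,II-4,III-1,III-2]: 10 consistent

I-1 ∈ {AA Jj, AA jj, Aa Jj, Aa jj, aa Jj, aa jj}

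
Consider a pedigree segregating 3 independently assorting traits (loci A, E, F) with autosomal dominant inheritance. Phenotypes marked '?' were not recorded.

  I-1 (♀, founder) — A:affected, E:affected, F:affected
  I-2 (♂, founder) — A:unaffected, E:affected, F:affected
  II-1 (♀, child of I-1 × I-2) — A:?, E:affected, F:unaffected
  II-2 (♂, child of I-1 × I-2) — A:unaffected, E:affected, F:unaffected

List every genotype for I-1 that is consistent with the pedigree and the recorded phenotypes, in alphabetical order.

A/I-1 aff ·: Aa
A/I-2 un ·: aa
A/II-1 ? I-1×I-2: aa|Aa
A/II-2 un I-1×I-2: aa
⇒ A over [I-1,I-2,II-1,II-2]: 2 consistent
E/I-1 aff ·: Ee|EE
E/I-2 aff ·: Ee|EE
E/II-1 aff I-1×I-2: Ee|EE
E/II-2 aff I-1×I-2: Ee|EE
⇒ E over [I-1,I-2,II-1,II-2]: 13 consistent
F/I-1 aff ·: Ff
F/I-2 aff ·: Ff
F/II-1 un I-1×I-2: ff
F/II-2 un I-1×I-2: ff
⇒ F over [I-1,I-2,II-1,II-2]: 1 consistent

I-1 ∈ {Aa EE Ff, Aa Ee Ff}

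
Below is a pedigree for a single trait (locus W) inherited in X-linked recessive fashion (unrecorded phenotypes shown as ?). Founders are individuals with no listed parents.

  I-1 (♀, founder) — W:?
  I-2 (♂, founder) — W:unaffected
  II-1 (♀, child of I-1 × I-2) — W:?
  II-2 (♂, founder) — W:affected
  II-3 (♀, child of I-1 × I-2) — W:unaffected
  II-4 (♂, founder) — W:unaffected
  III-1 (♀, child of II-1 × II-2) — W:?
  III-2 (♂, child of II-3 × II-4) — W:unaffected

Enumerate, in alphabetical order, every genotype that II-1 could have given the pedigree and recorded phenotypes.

W/I-1 ? ·: X^WX^W|X^WX^w|X^wX^w
W/I-2 un ·: X^WY
W/II-1 ? I-1×I-2: X^WX^W|X^WX^w
W/II-2 aff ·: X^wY
W/II-3 un I-1×I-2: X^WX^W|X^WX^w
W/II-4 un ·: X^WY
W/III-1 ? II-1×II-2: X^WX^w|X^wX^w
W/III-2 un II-3×II-4: X^WY
⇒ W over [I-1,I-2,II-1,II-2,II-3,II-4,III-1,III-2]: 9 consistent

II-1 ∈ {X^WX^W, X^WX^w}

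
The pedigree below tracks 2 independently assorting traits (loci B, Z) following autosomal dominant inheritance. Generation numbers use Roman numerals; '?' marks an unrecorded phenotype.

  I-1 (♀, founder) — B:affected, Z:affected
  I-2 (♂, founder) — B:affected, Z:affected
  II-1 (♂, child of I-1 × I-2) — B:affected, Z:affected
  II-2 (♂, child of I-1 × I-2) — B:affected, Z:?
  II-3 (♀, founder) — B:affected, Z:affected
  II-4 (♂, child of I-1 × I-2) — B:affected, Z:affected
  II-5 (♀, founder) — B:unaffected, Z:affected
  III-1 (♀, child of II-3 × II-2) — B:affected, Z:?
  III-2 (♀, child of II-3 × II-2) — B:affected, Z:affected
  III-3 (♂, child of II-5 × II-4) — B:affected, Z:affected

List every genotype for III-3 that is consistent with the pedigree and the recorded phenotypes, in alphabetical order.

III-3 ∈ {Bb ZZ, Bb Zz}

B/I-1 aff ·: Bb|BB
B/I-2 aff ·: Bb|BB
B/II-1 aff I-1×I-2: Bb|BB
B/II-2 aff I-1×I-2: Bb|BB
B/II-3 aff ·: Bb|BB
B/II-4 aff I-1×I-2: Bb|BB
B/II-5 un ·: bb
B/III-1 aff II-3×II-2: Bb|BB
B/III-2 aff II-3×II-2: Bb|BB
B/III-3 aff II-5×II-4: Bb
⇒ B over [I-1,I-2,II-1,II-2,II-3,II-4,II-5,III-1,III-2,III-3]: 161 consistent
Z/I-1 aff ·: Zz|ZZ
Z/I-2 aff ·: Zz|ZZ
Z/II-1 aff I-1×I-2: Zz|ZZ
Z/II-2 ? I-1×I-2: zz|Zz|ZZ
Z/II-3 aff ·: Zz|ZZ
Z/II-4 aff I-1×I-2: Zz|ZZ
Z/II-5 aff ·: Zz|ZZ
Z/III-1 ? II-3×II-2: zz|Zz|ZZ
Z/III-2 aff II-3×II-2: Zz|ZZ
Z/III-3 aff II-5×II-4: Zz|ZZ
⇒ Z over [I-1,I-2,II-1,II-2,II-3,II-4,II-5,III-1,III-2,III-3]: 687 consistent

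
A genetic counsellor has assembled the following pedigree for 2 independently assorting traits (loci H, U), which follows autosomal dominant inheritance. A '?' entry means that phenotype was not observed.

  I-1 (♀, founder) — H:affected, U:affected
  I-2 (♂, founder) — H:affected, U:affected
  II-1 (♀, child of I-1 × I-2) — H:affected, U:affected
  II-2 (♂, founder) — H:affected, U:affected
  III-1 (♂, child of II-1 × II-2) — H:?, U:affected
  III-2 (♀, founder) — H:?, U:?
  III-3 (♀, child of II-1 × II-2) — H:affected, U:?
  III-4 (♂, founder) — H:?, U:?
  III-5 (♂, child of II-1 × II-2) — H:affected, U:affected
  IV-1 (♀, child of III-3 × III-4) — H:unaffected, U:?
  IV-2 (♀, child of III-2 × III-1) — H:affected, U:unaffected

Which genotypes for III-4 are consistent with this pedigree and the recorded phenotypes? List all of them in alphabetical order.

III-4 ∈ {Hh UU, Hh Uu, Hh uu, hh UU, hh Uu, hh uu}

H/I-1 aff ·: Hh|HH
H/I-2 aff ·: Hh|HH
H/II-1 aff I-1×I-2: Hh|HH
H/II-2 aff ·: Hh|HH
H/III-1 ? II-1×II-2: hh|Hh|HH
H/III-2 ? ·: hh|Hh|HH
H/III-3 aff II-1×II-2: Hh
H/III-4 ? ·: hh|Hh
H/III-5 aff II-1×II-2: Hh|HH
H/IV-1 un III-3×III-4: hh
H/IV-2 aff III-2×III-1: Hh|HH
⇒ H over [I-1,I-2,II-1,II-2,III-1,III-2,III-3,III-4,III-5,IV-1,IV-2]: 384 consistent
U/I-1 aff ·: Uu|UU
U/I-2 aff ·: Uu|UU
U/II-1 aff I-1×I-2: Uu|UU
U/II-2 aff ·: Uu|UU
U/III-1 aff II-1×II-2: Uu
U/III-2 ? ·: uu|Uu
U/III-3 ? II-1×II-2: uu|Uu|UU
U/III-4 ? ·: uu|Uu|UU
U/III-5 aff II-1×II-2: Uu|UU
U/IV-1 ? III-3×III-4: uu|Uu|UU
U/IV-2 un III-2×III-1: uu
⇒ U over [I-1,I-2,II-1,II-2,III-1,III-2,III-3,III-4,III-5,IV-1,IV-2]: 488 consistent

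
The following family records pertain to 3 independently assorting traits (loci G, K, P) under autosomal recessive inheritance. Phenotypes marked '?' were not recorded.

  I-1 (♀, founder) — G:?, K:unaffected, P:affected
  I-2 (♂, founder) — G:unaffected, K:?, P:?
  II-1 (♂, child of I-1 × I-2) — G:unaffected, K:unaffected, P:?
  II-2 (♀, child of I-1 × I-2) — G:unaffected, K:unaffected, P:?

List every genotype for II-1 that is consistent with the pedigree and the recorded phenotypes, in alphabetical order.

II-1 ∈ {GG KK Pp, GG KK pp, GG Kk Pp, GG Kk pp, Gg KK Pp, Gg KK pp, Gg Kk Pp, Gg Kk pp}

G/I-1 ? ·: GG|Gg|gg
G/I-2 un ·: GG|Gg
G/II-1 un I-1×I-2: GG|Gg
G/II-2 un I-1×I-2: GG|Gg
⇒ G over [I-1,I-2,II-1,II-2]: 15 consistent
K/I-1 un ·: KK|Kk
K/I-2 ? ·: KK|Kk|kk
K/II-1 un I-1×I-2: KK|Kk
K/II-2 un I-1×I-2: KK|Kk
⇒ K over [I-1,I-2,II-1,II-2]: 15 consistent
P/I-1 aff ·: pp
P/I-2 ? ·: PP|Pp|pp
P/II-1 ? I-1×I-2: Pp|pp
P/II-2 ? I-1×I-2: Pp|pp
⇒ P over [I-1,I-2,II-1,II-2]: 6 consistent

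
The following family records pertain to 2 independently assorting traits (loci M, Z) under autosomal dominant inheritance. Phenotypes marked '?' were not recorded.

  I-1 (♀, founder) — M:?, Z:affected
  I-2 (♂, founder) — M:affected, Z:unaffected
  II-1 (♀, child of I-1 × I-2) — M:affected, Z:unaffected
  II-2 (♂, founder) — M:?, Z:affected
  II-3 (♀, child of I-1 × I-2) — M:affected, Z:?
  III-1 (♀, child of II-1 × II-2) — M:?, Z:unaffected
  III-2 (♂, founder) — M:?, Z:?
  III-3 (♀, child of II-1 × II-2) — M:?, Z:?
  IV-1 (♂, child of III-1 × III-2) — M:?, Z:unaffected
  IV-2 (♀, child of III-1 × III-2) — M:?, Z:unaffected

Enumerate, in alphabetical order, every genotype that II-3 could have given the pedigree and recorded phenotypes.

II-3 ∈ {MM Zz, MM zz, Mm Zz, Mm zz}

M/I-1 ? ·: mm|Mm|MM
M/I-2 aff ·: Mm|MM
M/II-1 aff I-1×I-2: Mm|MM
M/II-2 ? ·: mm|Mm|MM
M/II-3 aff I-1×I-2: Mm|MM
M/III-1 ? II-1×II-2: mm|Mm|MM
M/III-2 ? ·: mm|Mm|MM
M/III-3 ? II-1×II-2: mm|Mm|MM
M/IV-1 ? III-1×III-2: mm|Mm|MM
M/IV-2 ? III-1×III-2: mm|Mm|MM
⇒ M over [I-1,I-2,II-1,II-2,II-3,III-1,III-2,III-3,IV-1,IV-2]: 1915 consistent
Z/I-1 aff ·: Zz
Z/I-2 un ·: zz
Z/II-1 un I-1×I-2: zz
Z/II-2 aff ·: Zz
Z/II-3 ? I-1×I-2: zz|Zz
Z/III-1 un II-1×II-2: zz
Z/III-2 ? ·: zz|Zz
Z/III-3 ? II-1×II-2: zz|Zz
Z/IV-1 un III-1×III-2: zz
Z/IV-2 un III-1×III-2: zz
⇒ Z over [I-1,I-2,II-1,II-2,II-3,III-1,III-2,III-3,IV-1,IV-2]: 8 consistent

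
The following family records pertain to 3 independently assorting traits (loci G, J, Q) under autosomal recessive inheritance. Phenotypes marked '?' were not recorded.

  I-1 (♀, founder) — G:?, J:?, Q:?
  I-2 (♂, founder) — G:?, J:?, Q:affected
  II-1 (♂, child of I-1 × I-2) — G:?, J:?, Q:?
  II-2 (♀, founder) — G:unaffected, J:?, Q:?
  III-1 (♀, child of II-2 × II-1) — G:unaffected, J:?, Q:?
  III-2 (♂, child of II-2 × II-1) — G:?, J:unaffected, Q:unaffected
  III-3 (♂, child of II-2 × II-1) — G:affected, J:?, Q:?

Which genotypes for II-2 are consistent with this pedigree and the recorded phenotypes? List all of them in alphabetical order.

II-2 ∈ {Gg JJ QQ, Gg JJ Qq, Gg JJ qq, Gg Jj QQ, Gg Jj Qq, Gg Jj qq, Gg jj QQ, Gg jj Qq, Gg jj qq}

G/I-1 ? ·: GG|Gg|gg
G/I-2 ? ·: GG|Gg|gg
G/II-1 ? I-1×I-2: Gg|gg
G/II-2 un ·: Gg
G/III-1 un II-2×II-1: GG|Gg
G/III-2 ? II-2×II-1: GG|Gg|gg
G/III-3 aff II-2×II-1: gg
⇒ G over [I-1,I-2,II-1,II-2,III-1,III-2,III-3]: 50 consistent
J/I-1 ? ·: JJ|Jj|jj
J/I-2 ? ·: JJ|Jj|jj
J/II-1 ? I-1×I-2: JJ|Jj|jj
J/II-2 ? ·: JJ|Jj|jj
J/III-1 ? II-2×II-1: JJ|Jj|jj
J/III-2 un II-2×II-1: JJ|Jj
J/III-3 ? II-2×II-1: JJ|Jj|jj
⇒ J over [I-1,I-2,II-1,II-2,III-1,III-2,III-3]: 270 consistent
Q/I-1 ? ·: QQ|Qq|qq
Q/I-2 aff ·: qq
Q/II-1 ? I-1×I-2: Qq|qq
Q/II-2 ? ·: QQ|Qq|qq
Q/III-1 ? II-2×II-1: QQ|Qq|qq
Q/III-2 un II-2×II-1: QQ|Qq
Q/III-3 ? II-2×II-1: QQ|Qq|qq
⇒ Q over [I-1,I-2,II-1,II-2,III-1,III-2,III-3]: 70 consistent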